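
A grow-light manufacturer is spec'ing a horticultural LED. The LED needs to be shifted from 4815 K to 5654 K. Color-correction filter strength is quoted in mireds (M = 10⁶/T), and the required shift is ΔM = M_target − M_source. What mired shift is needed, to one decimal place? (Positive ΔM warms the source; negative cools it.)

M_source = 10⁶/4815 = 207.684; M_target = 10⁶/5654 = 176.866.
ΔM = 176.866 − 207.684 = -30.818 → -30.8 mireds, a cooling shift.

-30.8 mireds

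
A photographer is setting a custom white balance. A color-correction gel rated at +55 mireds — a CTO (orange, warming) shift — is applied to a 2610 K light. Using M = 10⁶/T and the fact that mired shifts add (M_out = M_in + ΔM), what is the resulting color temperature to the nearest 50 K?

2300 K

M_in = 10⁶/2610 = 383.14 mireds.
M_out = 383.14 + (+55) = 438.14 mireds.
T_out = 10⁶/438.14 = 2282.4 K → 2300 K.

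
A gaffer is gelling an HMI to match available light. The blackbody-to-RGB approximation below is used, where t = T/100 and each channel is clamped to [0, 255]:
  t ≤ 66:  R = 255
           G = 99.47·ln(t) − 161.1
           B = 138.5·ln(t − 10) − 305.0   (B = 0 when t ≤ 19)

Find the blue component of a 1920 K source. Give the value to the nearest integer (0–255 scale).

t = 1920/100 = 19.2; the t ≤ 66 branch applies.
B = 138.5·ln(19.2 − 10) − 305.0 = 138.5·ln 9.2 − 305.0 = 138.5·2.2192 − 305.0 = 2.360.
Rounded: 2.

2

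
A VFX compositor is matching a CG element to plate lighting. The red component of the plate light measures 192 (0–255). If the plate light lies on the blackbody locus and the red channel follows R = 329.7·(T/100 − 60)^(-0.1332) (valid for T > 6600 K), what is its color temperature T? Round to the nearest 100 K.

(t − 60)^(-0.1332) = 192/329.7 = 0.58235.
t − 60 = 0.58235^(1/-0.1332) = 0.58235^(-7.508) = 57.929, so t = 117.929.
T = 100·t = 11793 K → 11800 K to the nearest 100 K.

11800 K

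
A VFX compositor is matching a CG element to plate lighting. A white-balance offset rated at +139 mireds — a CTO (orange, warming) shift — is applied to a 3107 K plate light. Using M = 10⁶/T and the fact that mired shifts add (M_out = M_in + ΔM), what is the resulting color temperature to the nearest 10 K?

M_in = 10⁶/3107 = 321.85 mireds.
M_out = 321.85 + (+139) = 460.85 mireds.
T_out = 10⁶/460.85 = 2169.9 K → 2170 K.

2170 K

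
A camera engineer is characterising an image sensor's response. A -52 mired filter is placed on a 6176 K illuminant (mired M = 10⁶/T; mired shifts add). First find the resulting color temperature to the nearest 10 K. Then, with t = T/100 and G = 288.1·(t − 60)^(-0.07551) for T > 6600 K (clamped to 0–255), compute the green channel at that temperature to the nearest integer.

222

M_in = 10⁶/6176 = 161.92; M_out = 161.92 + (-52) = 109.92.
T_out = 10⁶/109.92 = 9097.8 K → 9100 K; t = 91.
G = 288.1·(91 − 60)^(-0.07551) = 288.1·31^(-0.07551) = 288.1·0.77159 = 222.295.
Rounded: 222.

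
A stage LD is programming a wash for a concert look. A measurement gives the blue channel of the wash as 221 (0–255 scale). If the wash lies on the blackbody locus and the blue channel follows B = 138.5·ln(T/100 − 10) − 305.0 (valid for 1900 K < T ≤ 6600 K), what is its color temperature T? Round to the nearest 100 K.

ln(t − 10) = (221 + 305.0) / 138.5 = 3.7978.
t − 10 = e^3.7978 = 44.604, so t = 54.604.
T = 100·t = 5460 K → 5500 K to the nearest 100 K.

5500 K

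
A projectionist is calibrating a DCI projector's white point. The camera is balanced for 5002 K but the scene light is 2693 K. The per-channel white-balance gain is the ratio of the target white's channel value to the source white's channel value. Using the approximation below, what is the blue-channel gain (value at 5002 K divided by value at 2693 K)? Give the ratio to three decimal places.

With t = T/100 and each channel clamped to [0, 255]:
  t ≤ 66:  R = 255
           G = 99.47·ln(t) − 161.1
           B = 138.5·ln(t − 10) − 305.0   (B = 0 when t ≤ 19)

At 2693 K (t = 26.93):
  B = 138.5·ln(26.93 − 10) − 305.0 = 138.5·ln 16.93 − 305.0 = 138.5·2.8291 − 305.0 = 86.829.
At 5002 K (t = 50.02):
  B = 138.5·ln(50.02 − 10) − 305.0 = 138.5·ln 40.02 − 305.0 = 138.5·3.6894 − 305.0 = 205.979.
Gain = 205.979 / 86.829 = 2.3722 → 2.372.

2.372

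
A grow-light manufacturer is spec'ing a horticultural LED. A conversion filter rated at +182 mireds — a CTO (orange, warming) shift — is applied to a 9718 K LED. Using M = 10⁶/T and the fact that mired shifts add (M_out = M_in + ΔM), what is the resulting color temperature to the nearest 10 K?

3510 K

M_in = 10⁶/9718 = 102.90 mireds.
M_out = 102.90 + (+182) = 284.90 mireds.
T_out = 10⁶/284.90 = 3510.0 K → 3510 K.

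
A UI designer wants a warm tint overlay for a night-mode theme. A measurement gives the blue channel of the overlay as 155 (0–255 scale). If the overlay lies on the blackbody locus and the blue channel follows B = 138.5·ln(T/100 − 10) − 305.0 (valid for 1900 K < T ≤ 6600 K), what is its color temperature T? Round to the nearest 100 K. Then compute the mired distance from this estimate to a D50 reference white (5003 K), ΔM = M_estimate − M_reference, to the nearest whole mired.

+63 mireds

ln(t − 10) = (155 + 305.0) / 138.5 = 3.3213.
t − 10 = e^3.3213 = 27.696, so t = 37.696.
T = 100·t = 3770 K → 3800 K to the nearest 100 K.
M_estimate = 10⁶/3800 = 263.16; M_reference = 10⁶/5003 = 199.88.
ΔM = 263.16 − 199.88 = 63.28 → +63 mireds.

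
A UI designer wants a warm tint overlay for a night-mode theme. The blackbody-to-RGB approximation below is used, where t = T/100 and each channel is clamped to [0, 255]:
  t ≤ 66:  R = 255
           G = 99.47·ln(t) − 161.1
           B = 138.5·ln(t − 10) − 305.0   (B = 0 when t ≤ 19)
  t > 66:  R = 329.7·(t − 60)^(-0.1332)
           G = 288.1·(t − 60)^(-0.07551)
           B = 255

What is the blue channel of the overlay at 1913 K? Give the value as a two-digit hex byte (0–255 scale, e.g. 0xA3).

0x01

t = 1913/100 = 19.13; the t ≤ 66 branch applies.
B = 138.5·ln(19.13 − 10) − 305.0 = 138.5·ln 9.13 − 305.0 = 138.5·2.2116 − 305.0 = 1.302.
Rounded: 1; in hex, 0x01.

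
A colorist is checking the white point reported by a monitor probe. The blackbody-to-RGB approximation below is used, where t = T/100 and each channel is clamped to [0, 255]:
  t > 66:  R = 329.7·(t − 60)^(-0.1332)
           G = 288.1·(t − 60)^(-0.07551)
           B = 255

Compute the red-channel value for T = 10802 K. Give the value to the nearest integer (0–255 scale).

t = 10802/100 = 108.02; the t > 66 branch applies.
R = 329.7·(108.02 − 60)^(-0.1332) = 329.7·48.02^(-0.1332) = 329.7·0.59708 = 196.858.
Rounded: 197.

197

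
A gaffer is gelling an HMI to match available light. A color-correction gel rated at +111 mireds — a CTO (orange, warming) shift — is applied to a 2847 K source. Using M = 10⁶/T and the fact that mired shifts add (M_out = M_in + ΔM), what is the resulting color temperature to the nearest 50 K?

M_in = 10⁶/2847 = 351.25 mireds.
M_out = 351.25 + (+111) = 462.25 mireds.
T_out = 10⁶/462.25 = 2163.3 K → 2150 K.

2150 K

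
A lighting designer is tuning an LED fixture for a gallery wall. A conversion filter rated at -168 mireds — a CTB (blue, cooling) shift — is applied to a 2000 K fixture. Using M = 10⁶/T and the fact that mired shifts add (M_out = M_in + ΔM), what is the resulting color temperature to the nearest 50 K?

M_in = 10⁶/2000 = 500.00 mireds.
M_out = 500.00 + (-168) = 332.00 mireds.
T_out = 10⁶/332.00 = 3012.0 K → 3000 K.

3000 K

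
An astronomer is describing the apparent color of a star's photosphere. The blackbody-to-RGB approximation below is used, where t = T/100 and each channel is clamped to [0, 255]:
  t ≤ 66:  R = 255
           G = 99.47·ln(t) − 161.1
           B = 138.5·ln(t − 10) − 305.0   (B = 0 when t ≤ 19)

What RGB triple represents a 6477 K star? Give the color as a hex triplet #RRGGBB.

t = 6477/100 = 64.77; the t ≤ 66 branch applies.
R = 255 by definition for t ≤ 66.
G = 99.47·ln 64.77 − 161.1 = 99.47·4.1708 − 161.1 = 253.774.
B = 138.5·ln(64.77 − 10) − 305.0 = 138.5·ln 54.77 − 305.0 = 138.5·4.0031 − 305.0 = 249.435.
Rounded: (255, 254, 249).
In hex: #FFFEF9.

#FFFEF9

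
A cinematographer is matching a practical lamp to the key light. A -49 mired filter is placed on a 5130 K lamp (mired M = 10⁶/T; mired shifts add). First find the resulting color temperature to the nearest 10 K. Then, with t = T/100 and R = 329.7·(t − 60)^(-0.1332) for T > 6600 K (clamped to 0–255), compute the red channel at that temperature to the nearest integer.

248

M_in = 10⁶/5130 = 194.93; M_out = 194.93 + (-49) = 145.93.
T_out = 10⁶/145.93 = 6852.5 K → 6850 K; t = 68.5.
R = 329.7·(68.5 − 60)^(-0.1332) = 329.7·8.5^(-0.1332) = 329.7·0.75197 = 247.925.
Rounded: 248.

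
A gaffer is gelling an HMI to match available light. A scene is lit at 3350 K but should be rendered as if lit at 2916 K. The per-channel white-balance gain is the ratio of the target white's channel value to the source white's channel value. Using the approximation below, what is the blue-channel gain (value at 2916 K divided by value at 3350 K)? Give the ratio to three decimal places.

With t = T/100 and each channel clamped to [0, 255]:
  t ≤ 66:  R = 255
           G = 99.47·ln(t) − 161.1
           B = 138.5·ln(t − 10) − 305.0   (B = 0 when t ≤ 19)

0.786

At 3350 K (t = 33.5):
  B = 138.5·ln(33.5 − 10) − 305.0 = 138.5·ln 23.5 − 305.0 = 138.5·3.1570 − 305.0 = 132.245.
At 2916 K (t = 29.16):
  B = 138.5·ln(29.16 − 10) − 305.0 = 138.5·ln 19.16 − 305.0 = 138.5·2.9528 − 305.0 = 103.966.
Gain = 103.966 / 132.245 = 0.7862 → 0.786.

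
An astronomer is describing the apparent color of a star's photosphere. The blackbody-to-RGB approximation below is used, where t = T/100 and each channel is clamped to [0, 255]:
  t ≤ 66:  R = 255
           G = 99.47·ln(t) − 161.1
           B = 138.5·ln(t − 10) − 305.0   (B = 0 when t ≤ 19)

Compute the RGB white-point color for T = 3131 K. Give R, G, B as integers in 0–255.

R=255, G=181, B=119

t = 3131/100 = 31.31; the t ≤ 66 branch applies.
R = 255 by definition for t ≤ 66.
G = 99.47·ln 31.31 − 161.1 = 99.47·3.4439 − 161.1 = 181.468.
B = 138.5·ln(31.31 − 10) − 305.0 = 138.5·ln 21.31 − 305.0 = 138.5·3.0592 − 305.0 = 118.696.
Rounded: (255, 181, 119).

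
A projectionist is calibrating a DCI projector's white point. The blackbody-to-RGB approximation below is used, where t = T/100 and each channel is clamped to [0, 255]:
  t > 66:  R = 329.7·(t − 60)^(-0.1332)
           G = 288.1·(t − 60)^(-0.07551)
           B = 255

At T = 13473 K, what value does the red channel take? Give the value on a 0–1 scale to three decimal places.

0.728

t = 13473/100 = 134.73; the t > 66 branch applies.
R = 329.7·(134.73 − 60)^(-0.1332) = 329.7·74.73^(-0.1332) = 329.7·0.56292 = 185.596.
On a 0–1 scale: 185.596/255 = 0.7278 → 0.728.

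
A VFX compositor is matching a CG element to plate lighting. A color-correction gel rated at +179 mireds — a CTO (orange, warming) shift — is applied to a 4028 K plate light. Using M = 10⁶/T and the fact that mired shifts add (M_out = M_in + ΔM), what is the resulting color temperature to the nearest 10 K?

2340 K

M_in = 10⁶/4028 = 248.26 mireds.
M_out = 248.26 + (+179) = 427.26 mireds.
T_out = 10⁶/427.26 = 2340.5 K → 2340 K.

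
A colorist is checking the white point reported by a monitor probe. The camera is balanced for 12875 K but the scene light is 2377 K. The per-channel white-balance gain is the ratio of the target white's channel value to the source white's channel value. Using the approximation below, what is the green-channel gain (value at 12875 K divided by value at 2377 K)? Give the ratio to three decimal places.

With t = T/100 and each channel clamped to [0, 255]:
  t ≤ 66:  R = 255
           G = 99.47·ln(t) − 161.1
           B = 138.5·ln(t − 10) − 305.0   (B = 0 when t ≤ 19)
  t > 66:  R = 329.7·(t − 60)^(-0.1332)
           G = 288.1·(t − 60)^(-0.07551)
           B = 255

At 2377 K (t = 23.77):
  G = 99.47·ln 23.77 − 161.1 = 99.47·3.1684 − 161.1 = 154.063.
At 12875 K (t = 128.75):
  G = 288.1·(128.75 − 60)^(-0.07551) = 288.1·68.75^(-0.07551) = 288.1·0.72655 = 209.320.
Gain = 209.320 / 154.063 = 1.3587 → 1.359.

1.359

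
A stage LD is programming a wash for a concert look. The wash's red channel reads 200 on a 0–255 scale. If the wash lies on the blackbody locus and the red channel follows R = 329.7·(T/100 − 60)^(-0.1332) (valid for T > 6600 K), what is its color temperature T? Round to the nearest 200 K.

(t − 60)^(-0.1332) = 200/329.7 = 0.60661.
t − 60 = 0.60661^(1/-0.1332) = 0.60661^(-7.508) = 42.638, so t = 102.638.
T = 100·t = 10264 K → 10200 K to the nearest 200 K.

10200 K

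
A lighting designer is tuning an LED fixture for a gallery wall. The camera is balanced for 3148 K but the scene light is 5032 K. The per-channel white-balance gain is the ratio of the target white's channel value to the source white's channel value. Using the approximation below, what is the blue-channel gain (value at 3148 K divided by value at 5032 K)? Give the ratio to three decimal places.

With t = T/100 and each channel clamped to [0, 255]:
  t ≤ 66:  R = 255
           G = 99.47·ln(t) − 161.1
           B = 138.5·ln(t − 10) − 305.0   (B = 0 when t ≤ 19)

At 5032 K (t = 50.32):
  B = 138.5·ln(50.32 − 10) − 305.0 = 138.5·ln 40.32 − 305.0 = 138.5·3.6968 − 305.0 = 207.013.
At 3148 K (t = 31.48):
  B = 138.5·ln(31.48 − 10) − 305.0 = 138.5·ln 21.48 − 305.0 = 138.5·3.0671 − 305.0 = 119.796.
Gain = 119.796 / 207.013 = 0.5787 → 0.579.

0.579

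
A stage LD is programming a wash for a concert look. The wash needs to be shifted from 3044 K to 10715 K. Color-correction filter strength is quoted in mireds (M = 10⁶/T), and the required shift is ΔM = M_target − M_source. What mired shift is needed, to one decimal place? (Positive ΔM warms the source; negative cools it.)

-235.2 mireds

M_source = 10⁶/3044 = 328.515; M_target = 10⁶/10715 = 93.327.
ΔM = 93.327 − 328.515 = -235.188 → -235.2 mireds, a cooling shift.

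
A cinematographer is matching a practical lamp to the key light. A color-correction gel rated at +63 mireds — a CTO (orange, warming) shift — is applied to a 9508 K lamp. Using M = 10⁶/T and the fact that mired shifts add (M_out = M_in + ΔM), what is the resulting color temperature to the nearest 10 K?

5950 K

M_in = 10⁶/9508 = 105.17 mireds.
M_out = 105.17 + (+63) = 168.17 mireds.
T_out = 10⁶/168.17 = 5946.2 K → 5950 K.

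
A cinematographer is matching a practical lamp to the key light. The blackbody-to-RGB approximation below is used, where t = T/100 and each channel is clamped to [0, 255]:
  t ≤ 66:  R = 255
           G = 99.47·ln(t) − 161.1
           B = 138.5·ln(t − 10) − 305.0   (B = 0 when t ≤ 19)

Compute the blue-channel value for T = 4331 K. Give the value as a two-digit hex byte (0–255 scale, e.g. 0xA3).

0xB5

t = 4331/100 = 43.31; the t ≤ 66 branch applies.
B = 138.5·ln(43.31 − 10) − 305.0 = 138.5·ln 33.31 − 305.0 = 138.5·3.5059 − 305.0 = 180.561.
Rounded: 181; in hex, 0xB5.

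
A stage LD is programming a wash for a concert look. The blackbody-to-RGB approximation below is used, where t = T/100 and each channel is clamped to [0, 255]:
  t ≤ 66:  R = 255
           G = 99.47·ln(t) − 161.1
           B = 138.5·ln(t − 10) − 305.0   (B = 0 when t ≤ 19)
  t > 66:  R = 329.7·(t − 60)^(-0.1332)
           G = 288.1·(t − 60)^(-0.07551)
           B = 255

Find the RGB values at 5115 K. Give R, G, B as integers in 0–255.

R=255, G=230, B=210

t = 5115/100 = 51.15; the t ≤ 66 branch applies.
R = 255 by definition for t ≤ 66.
G = 99.47·ln 51.15 − 161.1 = 99.47·3.9348 − 161.1 = 230.291.
B = 138.5·ln(51.15 − 10) − 305.0 = 138.5·ln 41.15 − 305.0 = 138.5·3.7172 − 305.0 = 209.836.
Rounded: (255, 230, 210).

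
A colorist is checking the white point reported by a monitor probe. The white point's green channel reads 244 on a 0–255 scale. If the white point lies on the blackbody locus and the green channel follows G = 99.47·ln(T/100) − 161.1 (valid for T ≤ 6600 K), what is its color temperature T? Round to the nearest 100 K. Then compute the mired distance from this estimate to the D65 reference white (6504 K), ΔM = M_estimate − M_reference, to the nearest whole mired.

+16 mireds

ln t = (244 + 161.1) / 99.47 = 4.0726.
t = e^4.0726 = 58.709.
T = 100·t = 5871 K → 5900 K to the nearest 100 K.
M_estimate = 10⁶/5900 = 169.49; M_reference = 10⁶/6504 = 153.75.
ΔM = 169.49 − 153.75 = 15.74 → +16 mireds.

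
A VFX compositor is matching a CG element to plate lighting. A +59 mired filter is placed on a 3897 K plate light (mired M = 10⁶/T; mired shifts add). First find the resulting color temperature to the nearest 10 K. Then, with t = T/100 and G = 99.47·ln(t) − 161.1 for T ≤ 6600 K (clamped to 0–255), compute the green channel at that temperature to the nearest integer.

183

M_in = 10⁶/3897 = 256.61; M_out = 256.61 + (+59) = 315.61.
T_out = 10⁶/315.61 = 3168.5 K → 3170 K; t = 31.7.
G = 99.47·ln 31.7 − 161.1 = 99.47·3.4563 − 161.1 = 182.700.
Rounded: 183.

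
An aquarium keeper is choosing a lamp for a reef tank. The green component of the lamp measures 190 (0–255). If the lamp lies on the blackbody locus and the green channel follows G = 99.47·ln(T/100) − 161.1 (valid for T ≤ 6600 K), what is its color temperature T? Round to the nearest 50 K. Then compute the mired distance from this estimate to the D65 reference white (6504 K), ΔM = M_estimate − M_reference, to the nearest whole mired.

+140 mireds

ln t = (190 + 161.1) / 99.47 = 3.5297.
t = e^3.5297 = 34.114.
T = 100·t = 3411 K → 3400 K to the nearest 50 K.
M_estimate = 10⁶/3400 = 294.12; M_reference = 10⁶/6504 = 153.75.
ΔM = 294.12 − 153.75 = 140.37 → +140 mireds.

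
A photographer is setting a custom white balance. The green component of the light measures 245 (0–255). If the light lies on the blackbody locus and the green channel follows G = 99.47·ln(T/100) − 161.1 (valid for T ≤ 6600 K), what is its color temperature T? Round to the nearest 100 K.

5900 K

ln t = (245 + 161.1) / 99.47 = 4.0826.
t = e^4.0826 = 59.302.
T = 100·t = 5930 K → 5900 K to the nearest 100 K.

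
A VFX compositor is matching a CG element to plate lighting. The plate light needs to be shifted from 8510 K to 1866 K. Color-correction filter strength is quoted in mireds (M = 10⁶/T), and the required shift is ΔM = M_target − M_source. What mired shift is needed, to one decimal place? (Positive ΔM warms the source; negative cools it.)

+418.4 mireds

M_source = 10⁶/8510 = 117.509; M_target = 10⁶/1866 = 535.906.
ΔM = 535.906 − 117.509 = 418.397 → +418.4 mireds, a warming shift.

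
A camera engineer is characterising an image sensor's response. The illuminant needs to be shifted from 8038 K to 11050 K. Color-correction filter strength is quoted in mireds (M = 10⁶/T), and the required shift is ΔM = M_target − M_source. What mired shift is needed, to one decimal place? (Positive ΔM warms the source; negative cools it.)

-33.9 mireds

M_source = 10⁶/8038 = 124.409; M_target = 10⁶/11050 = 90.498.
ΔM = 90.498 − 124.409 = -33.911 → -33.9 mireds, a cooling shift.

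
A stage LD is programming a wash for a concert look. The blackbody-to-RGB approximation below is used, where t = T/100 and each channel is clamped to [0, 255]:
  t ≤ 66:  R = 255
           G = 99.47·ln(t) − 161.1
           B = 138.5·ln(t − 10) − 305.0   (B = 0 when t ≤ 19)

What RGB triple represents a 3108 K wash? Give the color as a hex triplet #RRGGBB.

t = 3108/100 = 31.08; the t ≤ 66 branch applies.
R = 255 by definition for t ≤ 66.
G = 99.47·ln 31.08 − 161.1 = 99.47·3.4366 − 161.1 = 180.735.
B = 138.5·ln(31.08 − 10) − 305.0 = 138.5·ln 21.08 − 305.0 = 138.5·3.0483 − 305.0 = 117.193.
Rounded: (255, 181, 117).
In hex: #FFB575.

#FFB575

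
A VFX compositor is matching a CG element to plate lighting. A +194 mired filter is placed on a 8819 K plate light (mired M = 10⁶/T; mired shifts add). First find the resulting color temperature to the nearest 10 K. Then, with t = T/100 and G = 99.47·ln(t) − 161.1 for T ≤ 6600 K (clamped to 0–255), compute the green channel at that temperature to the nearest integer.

185

M_in = 10⁶/8819 = 113.39; M_out = 113.39 + (+194) = 307.39.
T_out = 10⁶/307.39 = 3253.2 K → 3250 K; t = 32.5.
G = 99.47·ln 32.5 − 161.1 = 99.47·3.4812 − 161.1 = 185.179.
Rounded: 185.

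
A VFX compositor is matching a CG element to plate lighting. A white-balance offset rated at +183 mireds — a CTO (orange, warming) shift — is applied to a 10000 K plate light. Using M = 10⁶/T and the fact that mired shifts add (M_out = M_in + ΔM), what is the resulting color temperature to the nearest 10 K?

M_in = 10⁶/10000 = 100.00 mireds.
M_out = 100.00 + (+183) = 283.00 mireds.
T_out = 10⁶/283.00 = 3533.6 K → 3530 K.

3530 K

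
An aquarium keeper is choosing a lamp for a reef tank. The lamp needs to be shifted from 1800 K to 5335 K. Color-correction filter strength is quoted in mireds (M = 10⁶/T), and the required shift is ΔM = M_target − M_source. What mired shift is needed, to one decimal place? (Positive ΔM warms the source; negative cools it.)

-368.1 mireds

M_source = 10⁶/1800 = 555.556; M_target = 10⁶/5335 = 187.441.
ΔM = 187.441 − 555.556 = -368.114 → -368.1 mireds, a cooling shift.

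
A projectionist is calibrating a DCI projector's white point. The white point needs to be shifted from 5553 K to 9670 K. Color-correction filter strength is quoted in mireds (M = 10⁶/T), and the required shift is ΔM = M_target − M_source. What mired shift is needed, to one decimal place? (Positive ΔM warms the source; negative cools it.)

-76.7 mireds

M_source = 10⁶/5553 = 180.083; M_target = 10⁶/9670 = 103.413.
ΔM = 103.413 − 180.083 = -76.670 → -76.7 mireds, a cooling shift.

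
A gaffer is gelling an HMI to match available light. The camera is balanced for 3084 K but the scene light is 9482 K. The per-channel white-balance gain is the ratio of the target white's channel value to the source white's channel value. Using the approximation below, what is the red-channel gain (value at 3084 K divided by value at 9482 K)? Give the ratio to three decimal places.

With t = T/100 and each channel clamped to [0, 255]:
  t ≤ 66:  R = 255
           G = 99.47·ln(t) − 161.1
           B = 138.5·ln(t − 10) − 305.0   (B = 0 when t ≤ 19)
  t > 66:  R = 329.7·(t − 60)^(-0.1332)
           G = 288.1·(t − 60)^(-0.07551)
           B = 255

At 9482 K (t = 94.82):
  R = 329.7·(94.82 − 60)^(-0.1332) = 329.7·34.82^(-0.1332) = 329.7·0.62320 = 205.469.
At 3084 K (t = 30.84):
  R = 255 by definition for t ≤ 66.
Gain = 255.000 / 205.469 = 1.2411 → 1.241.

1.241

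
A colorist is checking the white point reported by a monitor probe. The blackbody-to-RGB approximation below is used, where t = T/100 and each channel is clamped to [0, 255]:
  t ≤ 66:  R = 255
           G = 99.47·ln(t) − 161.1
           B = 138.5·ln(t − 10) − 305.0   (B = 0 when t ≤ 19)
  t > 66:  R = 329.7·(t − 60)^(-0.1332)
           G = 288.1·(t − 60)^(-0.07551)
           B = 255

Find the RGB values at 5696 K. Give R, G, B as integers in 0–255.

R=255, G=241, B=228

t = 5696/100 = 56.96; the t ≤ 66 branch applies.
R = 255 by definition for t ≤ 66.
G = 99.47·ln 56.96 − 161.1 = 99.47·4.0423 − 161.1 = 240.992.
B = 138.5·ln(56.96 − 10) − 305.0 = 138.5·ln 46.96 − 305.0 = 138.5·3.8493 − 305.0 = 228.128.
Rounded: (255, 241, 228).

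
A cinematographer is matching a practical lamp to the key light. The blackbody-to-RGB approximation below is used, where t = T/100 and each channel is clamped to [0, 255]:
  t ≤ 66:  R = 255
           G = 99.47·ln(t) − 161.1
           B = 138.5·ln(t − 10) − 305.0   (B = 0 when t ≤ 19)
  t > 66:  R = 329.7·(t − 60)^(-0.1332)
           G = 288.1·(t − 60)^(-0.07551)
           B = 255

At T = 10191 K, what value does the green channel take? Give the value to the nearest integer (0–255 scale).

217

t = 10191/100 = 101.91; the t > 66 branch applies.
G = 288.1·(101.91 − 60)^(-0.07551) = 288.1·41.91^(-0.07551) = 288.1·0.75422 = 217.291.
Rounded: 217.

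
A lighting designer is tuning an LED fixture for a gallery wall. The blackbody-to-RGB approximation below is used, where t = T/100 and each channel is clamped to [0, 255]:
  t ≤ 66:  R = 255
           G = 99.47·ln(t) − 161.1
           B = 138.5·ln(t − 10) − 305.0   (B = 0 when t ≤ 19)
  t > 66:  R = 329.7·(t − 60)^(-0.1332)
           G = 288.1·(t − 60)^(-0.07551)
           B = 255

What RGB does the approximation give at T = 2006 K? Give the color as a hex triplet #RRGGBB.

t = 2006/100 = 20.06; the t ≤ 66 branch applies.
R = 255 by definition for t ≤ 66.
G = 99.47·ln 20.06 − 161.1 = 99.47·2.9987 − 161.1 = 137.183.
B = 138.5·ln(20.06 − 10) − 305.0 = 138.5·ln 10.06 − 305.0 = 138.5·2.3086 − 305.0 = 14.737.
Rounded: (255, 137, 15).
In hex: #FF890F.

#FF890F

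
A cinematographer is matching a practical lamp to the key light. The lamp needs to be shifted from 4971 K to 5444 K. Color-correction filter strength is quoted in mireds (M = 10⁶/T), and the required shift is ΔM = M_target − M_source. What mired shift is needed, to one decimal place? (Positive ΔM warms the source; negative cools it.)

-17.5 mireds

M_source = 10⁶/4971 = 201.167; M_target = 10⁶/5444 = 183.688.
ΔM = 183.688 − 201.167 = -17.478 → -17.5 mireds, a cooling shift.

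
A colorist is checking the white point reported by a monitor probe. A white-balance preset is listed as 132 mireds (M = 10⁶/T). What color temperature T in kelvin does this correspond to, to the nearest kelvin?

T = 10⁶ / 132 = 7575.76 K → 7576 K.

7576 K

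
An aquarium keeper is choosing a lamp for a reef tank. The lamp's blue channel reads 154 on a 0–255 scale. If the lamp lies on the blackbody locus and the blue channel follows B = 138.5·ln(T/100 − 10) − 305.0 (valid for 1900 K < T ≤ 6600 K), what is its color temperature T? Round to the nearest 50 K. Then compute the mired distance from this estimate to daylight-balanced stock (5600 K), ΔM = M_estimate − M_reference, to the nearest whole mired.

+88 mireds

ln(t − 10) = (154 + 305.0) / 138.5 = 3.3141.
t − 10 = e^3.3141 = 27.497, so t = 37.497.
T = 100·t = 3750 K → 3750 K to the nearest 50 K.
M_estimate = 10⁶/3750 = 266.67; M_reference = 10⁶/5600 = 178.57.
ΔM = 266.67 − 178.57 = 88.10 → +88 mireds.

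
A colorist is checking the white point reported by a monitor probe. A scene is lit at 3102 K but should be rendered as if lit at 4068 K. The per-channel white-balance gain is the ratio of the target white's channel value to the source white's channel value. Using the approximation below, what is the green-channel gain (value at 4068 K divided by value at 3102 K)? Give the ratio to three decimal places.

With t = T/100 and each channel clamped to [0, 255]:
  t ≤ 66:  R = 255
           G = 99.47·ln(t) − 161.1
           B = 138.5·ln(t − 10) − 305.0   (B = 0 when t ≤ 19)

1.149

At 3102 K (t = 31.02):
  G = 99.47·ln 31.02 − 161.1 = 99.47·3.4346 − 161.1 = 180.543.
At 4068 K (t = 40.68):
  G = 99.47·ln 40.68 − 161.1 = 99.47·3.7057 − 161.1 = 207.510.
Gain = 207.510 / 180.543 = 1.1494 → 1.149.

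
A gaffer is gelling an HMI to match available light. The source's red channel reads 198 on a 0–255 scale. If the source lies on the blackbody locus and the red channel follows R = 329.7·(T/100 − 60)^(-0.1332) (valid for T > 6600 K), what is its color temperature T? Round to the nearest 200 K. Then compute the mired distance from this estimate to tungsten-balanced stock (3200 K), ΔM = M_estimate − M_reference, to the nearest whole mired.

(t − 60)^(-0.1332) = 198/329.7 = 0.60055.
t − 60 = 0.60055^(1/-0.1332) = 0.60055^(-7.508) = 45.980, so t = 105.980.
T = 100·t = 10598 K → 10600 K to the nearest 200 K.
M_estimate = 10⁶/10600 = 94.34; M_reference = 10⁶/3200 = 312.50.
ΔM = 94.34 − 312.50 = -218.16 → -218 mireds.

-218 mireds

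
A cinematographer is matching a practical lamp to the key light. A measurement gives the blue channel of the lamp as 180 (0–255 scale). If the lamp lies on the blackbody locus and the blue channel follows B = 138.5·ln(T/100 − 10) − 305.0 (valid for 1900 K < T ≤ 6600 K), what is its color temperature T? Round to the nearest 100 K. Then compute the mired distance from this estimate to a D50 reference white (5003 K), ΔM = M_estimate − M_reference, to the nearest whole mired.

ln(t − 10) = (180 + 305.0) / 138.5 = 3.5018.
t − 10 = e^3.5018 = 33.175, so t = 43.175.
T = 100·t = 4318 K → 4300 K to the nearest 100 K.
M_estimate = 10⁶/4300 = 232.56; M_reference = 10⁶/5003 = 199.88.
ΔM = 232.56 − 199.88 = 32.68 → +33 mireds.

+33 mireds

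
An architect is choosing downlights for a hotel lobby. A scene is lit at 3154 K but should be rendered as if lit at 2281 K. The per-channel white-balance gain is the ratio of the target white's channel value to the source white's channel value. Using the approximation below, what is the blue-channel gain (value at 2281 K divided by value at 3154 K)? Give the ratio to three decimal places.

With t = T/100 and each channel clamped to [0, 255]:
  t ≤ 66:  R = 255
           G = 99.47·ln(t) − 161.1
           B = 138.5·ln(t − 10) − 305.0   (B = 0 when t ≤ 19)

At 3154 K (t = 31.54):
  B = 138.5·ln(31.54 − 10) − 305.0 = 138.5·ln 21.54 − 305.0 = 138.5·3.0699 − 305.0 = 120.183.
At 2281 K (t = 22.81):
  B = 138.5·ln(22.81 − 10) − 305.0 = 138.5·ln 12.81 − 305.0 = 138.5·2.5502 − 305.0 = 48.206.
Gain = 48.206 / 120.183 = 0.4011 → 0.401.

0.401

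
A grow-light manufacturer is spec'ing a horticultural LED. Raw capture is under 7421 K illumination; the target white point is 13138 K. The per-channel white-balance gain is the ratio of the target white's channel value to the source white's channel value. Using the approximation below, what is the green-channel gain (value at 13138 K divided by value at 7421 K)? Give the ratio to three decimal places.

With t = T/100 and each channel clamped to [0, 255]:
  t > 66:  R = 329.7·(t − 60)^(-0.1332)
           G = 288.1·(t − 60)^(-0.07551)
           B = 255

At 7421 K (t = 74.21):
  G = 288.1·(74.21 − 60)^(-0.07551) = 288.1·14.21^(-0.07551) = 288.1·0.81840 = 235.782.
At 13138 K (t = 131.38):
  G = 288.1·(131.38 − 60)^(-0.07551) = 288.1·71.38^(-0.07551) = 288.1·0.72450 = 208.728.
Gain = 208.728 / 235.782 = 0.8853 → 0.885.

0.885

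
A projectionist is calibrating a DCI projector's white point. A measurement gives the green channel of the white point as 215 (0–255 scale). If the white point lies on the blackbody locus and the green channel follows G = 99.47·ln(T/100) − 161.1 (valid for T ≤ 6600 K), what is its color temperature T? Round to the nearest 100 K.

4400 K

ln t = (215 + 161.1) / 99.47 = 3.7810.
t = e^3.7810 = 43.862.
T = 100·t = 4386 K → 4400 K to the nearest 100 K.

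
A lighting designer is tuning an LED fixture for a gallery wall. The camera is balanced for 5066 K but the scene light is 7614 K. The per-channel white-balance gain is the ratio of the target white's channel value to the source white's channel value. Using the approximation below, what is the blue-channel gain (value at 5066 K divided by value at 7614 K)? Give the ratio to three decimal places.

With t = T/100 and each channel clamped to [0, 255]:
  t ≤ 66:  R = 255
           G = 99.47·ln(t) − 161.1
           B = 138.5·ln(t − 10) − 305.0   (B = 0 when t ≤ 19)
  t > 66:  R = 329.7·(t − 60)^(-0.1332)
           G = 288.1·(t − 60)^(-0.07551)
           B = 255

0.816

At 7614 K (t = 76.14):
  B = 255 by definition for t > 66.
At 5066 K (t = 50.66):
  B = 138.5·ln(50.66 − 10) − 305.0 = 138.5·ln 40.66 − 305.0 = 138.5·3.7052 − 305.0 = 208.176.
Gain = 208.176 / 255.000 = 0.8164 → 0.816.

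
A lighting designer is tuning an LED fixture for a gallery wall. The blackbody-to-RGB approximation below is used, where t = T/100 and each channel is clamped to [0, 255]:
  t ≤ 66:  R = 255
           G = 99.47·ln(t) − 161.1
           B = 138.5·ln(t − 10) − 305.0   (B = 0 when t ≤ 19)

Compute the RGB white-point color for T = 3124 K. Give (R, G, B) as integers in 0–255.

(255, 181, 118)

t = 3124/100 = 31.24; the t ≤ 66 branch applies.
R = 255 by definition for t ≤ 66.
G = 99.47·ln 31.24 − 161.1 = 99.47·3.4417 − 161.1 = 181.246.
B = 138.5·ln(31.24 − 10) − 305.0 = 138.5·ln 21.24 − 305.0 = 138.5·3.0559 − 305.0 = 118.240.
Rounded: (255, 181, 118).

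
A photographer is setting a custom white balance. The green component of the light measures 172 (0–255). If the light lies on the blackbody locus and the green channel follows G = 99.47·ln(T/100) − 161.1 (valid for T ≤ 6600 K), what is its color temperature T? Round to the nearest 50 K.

ln t = (172 + 161.1) / 99.47 = 3.3487.
t = e^3.3487 = 28.467.
T = 100·t = 2847 K → 2850 K to the nearest 50 K.

2850 K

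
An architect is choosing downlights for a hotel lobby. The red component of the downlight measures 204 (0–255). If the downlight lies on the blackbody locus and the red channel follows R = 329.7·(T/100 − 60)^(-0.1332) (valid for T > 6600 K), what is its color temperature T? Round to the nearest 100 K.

(t − 60)^(-0.1332) = 204/329.7 = 0.61874.
t − 60 = 0.61874^(1/-0.1332) = 0.61874^(-7.508) = 36.748, so t = 96.748.
T = 100·t = 9675 K → 9700 K to the nearest 100 K.

9700 K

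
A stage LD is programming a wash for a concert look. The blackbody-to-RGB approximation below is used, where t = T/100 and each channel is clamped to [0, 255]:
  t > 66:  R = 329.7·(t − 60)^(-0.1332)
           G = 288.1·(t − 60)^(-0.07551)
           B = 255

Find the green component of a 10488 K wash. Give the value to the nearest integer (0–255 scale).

216

t = 10488/100 = 104.88; the t > 66 branch applies.
G = 288.1·(104.88 − 60)^(-0.07551) = 288.1·44.88^(-0.07551) = 288.1·0.75033 = 216.171.
Rounded: 216.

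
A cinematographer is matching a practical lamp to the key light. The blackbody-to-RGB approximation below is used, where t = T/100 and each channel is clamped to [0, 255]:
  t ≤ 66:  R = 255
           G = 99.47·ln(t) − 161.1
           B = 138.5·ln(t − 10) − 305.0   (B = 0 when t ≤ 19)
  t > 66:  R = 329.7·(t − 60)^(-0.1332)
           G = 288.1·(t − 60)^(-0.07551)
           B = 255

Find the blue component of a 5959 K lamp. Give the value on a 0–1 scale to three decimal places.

0.924

t = 5959/100 = 59.59; the t ≤ 66 branch applies.
B = 138.5·ln(59.59 − 10) − 305.0 = 138.5·ln 49.59 − 305.0 = 138.5·3.9038 − 305.0 = 235.675.
On a 0–1 scale: 235.675/255 = 0.9242 → 0.924.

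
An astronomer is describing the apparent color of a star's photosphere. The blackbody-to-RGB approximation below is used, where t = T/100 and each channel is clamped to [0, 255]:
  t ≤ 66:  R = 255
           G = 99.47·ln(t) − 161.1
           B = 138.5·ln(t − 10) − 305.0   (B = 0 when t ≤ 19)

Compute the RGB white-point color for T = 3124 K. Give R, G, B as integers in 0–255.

t = 3124/100 = 31.24; the t ≤ 66 branch applies.
R = 255 by definition for t ≤ 66.
G = 99.47·ln 31.24 − 161.1 = 99.47·3.4417 − 161.1 = 181.246.
B = 138.5·ln(31.24 − 10) − 305.0 = 138.5·ln 21.24 − 305.0 = 138.5·3.0559 − 305.0 = 118.240.
Rounded: (255, 181, 118).

R=255, G=181, B=118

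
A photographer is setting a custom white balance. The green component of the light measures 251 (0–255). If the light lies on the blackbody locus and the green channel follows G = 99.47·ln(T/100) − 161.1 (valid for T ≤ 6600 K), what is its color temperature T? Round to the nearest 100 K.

6300 K

ln t = (251 + 161.1) / 99.47 = 4.1430.
t = e^4.1430 = 62.989.
T = 100·t = 6299 K → 6300 K to the nearest 100 K.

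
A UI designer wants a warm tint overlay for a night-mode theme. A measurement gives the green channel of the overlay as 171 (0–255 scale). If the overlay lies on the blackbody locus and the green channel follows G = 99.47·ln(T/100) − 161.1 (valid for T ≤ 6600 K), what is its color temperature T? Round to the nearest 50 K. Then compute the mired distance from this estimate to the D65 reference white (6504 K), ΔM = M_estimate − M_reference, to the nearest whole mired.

ln t = (171 + 161.1) / 99.47 = 3.3387.
t = e^3.3387 = 28.182.
T = 100·t = 2818 K → 2800 K to the nearest 50 K.
M_estimate = 10⁶/2800 = 357.14; M_reference = 10⁶/6504 = 153.75.
ΔM = 357.14 − 153.75 = 203.39 → +203 mireds.

+203 mireds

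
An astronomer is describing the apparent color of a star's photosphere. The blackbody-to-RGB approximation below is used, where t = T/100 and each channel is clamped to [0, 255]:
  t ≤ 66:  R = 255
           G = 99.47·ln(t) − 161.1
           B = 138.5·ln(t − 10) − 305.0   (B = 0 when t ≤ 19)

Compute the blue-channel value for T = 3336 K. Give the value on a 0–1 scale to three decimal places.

t = 3336/100 = 33.36; the t ≤ 66 branch applies.
B = 138.5·ln(33.36 − 10) − 305.0 = 138.5·ln 23.36 − 305.0 = 138.5·3.1510 − 305.0 = 131.417.
On a 0–1 scale: 131.417/255 = 0.5154 → 0.515.

0.515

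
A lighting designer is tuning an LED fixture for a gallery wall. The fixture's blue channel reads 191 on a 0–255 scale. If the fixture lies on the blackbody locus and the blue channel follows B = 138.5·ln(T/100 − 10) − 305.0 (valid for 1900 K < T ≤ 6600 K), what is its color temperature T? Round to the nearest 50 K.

4600 K

ln(t − 10) = (191 + 305.0) / 138.5 = 3.5812.
t − 10 = e^3.5812 = 35.918, so t = 45.918.
T = 100·t = 4592 K → 4600 K to the nearest 50 K.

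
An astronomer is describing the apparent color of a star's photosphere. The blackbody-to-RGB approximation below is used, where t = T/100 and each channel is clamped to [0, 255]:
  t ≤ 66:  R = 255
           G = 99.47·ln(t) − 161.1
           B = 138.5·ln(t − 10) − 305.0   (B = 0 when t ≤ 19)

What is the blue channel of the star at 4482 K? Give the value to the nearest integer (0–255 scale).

t = 4482/100 = 44.82; the t ≤ 66 branch applies.
B = 138.5·ln(44.82 − 10) − 305.0 = 138.5·ln 34.82 − 305.0 = 138.5·3.5502 − 305.0 = 186.702.
Rounded: 187.

187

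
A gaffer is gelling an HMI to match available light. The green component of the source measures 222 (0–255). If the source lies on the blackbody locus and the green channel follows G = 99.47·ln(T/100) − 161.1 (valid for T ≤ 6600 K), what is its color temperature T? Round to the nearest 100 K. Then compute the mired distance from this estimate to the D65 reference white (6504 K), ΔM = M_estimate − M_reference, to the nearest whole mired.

ln t = (222 + 161.1) / 99.47 = 3.8514.
t = e^3.8514 = 47.059.
T = 100·t = 4706 K → 4700 K to the nearest 100 K.
M_estimate = 10⁶/4700 = 212.77; M_reference = 10⁶/6504 = 153.75.
ΔM = 212.77 − 153.75 = 59.01 → +59 mireds.

+59 mireds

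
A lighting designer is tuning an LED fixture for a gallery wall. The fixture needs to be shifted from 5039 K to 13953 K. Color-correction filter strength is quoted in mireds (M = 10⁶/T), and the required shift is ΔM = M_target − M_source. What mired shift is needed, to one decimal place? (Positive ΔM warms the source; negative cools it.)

M_source = 10⁶/5039 = 198.452; M_target = 10⁶/13953 = 71.669.
ΔM = 71.669 − 198.452 = -126.783 → -126.8 mireds, a cooling shift.

-126.8 mireds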